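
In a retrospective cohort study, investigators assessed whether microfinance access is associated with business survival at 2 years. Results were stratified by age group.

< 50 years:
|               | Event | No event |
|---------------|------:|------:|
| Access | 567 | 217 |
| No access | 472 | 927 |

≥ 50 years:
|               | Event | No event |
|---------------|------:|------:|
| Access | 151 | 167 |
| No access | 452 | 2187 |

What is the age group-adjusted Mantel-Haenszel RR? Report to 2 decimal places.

2.28

RR_MH = Σ(aᵢ·n₀ᵢ/nᵢ) / Σ(cᵢ·n₁ᵢ/nᵢ), with n₁ᵢ = aᵢ+bᵢ (exposed), n₀ᵢ = cᵢ+dᵢ (unexposed), nᵢ = n₁ᵢ+n₀ᵢ.
Stratum 1 (< 50 years): n₁ = 784, n₀ = 1399, n = 2183; a·n₀/n = 567·1399/2183 = 363.3683; c·n₁/n = 472·784/2183 = 169.5135
Stratum 2 (≥ 50 years): n₁ = 318, n₀ = 2639, n = 2957; a·n₀/n = 151·2639/2957 = 134.7612; c·n₁/n = 452·318/2957 = 48.6087
RR_MH = (363.3683 + 134.7612) / (169.5135 + 48.6087) = 498.1295 / 218.1222 = 2.28372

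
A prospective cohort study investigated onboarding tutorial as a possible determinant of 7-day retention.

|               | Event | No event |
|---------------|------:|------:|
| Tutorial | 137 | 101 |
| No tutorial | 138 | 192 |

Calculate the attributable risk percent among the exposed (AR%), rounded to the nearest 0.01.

27.35

Cells: a = 137, b = 101, c = 138, d = 192.
Risk in exposed = 137/238 = 0.57563; risk in unexposed = 138/330 = 0.41818.
RR = 0.57563/0.41818 = 1.37651
AR% = (RR − 1)/RR × 100 = (1.37651 − 1)/1.37651 × 100 = 27.3524%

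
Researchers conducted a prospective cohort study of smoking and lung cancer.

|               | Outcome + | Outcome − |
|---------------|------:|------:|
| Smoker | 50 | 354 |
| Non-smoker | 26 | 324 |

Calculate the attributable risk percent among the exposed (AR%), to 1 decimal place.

40.0

Cells: a = 50, b = 354, c = 26, d = 324.
Risk in exposed = 50/404 = 0.12376; risk in unexposed = 26/350 = 0.07429.
RR = 0.12376/0.07429 = 1.66603
AR% = (RR − 1)/RR × 100 = (1.66603 − 1)/1.66603 × 100 = 39.9771%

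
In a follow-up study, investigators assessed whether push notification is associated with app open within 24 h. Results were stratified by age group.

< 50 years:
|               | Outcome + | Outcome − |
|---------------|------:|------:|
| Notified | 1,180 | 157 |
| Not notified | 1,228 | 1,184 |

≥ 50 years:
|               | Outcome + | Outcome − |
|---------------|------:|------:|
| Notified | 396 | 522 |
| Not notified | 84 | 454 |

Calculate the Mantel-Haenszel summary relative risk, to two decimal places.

RR_MH = Σ(aᵢ·n₀ᵢ/nᵢ) / Σ(cᵢ·n₁ᵢ/nᵢ), with n₁ᵢ = aᵢ+bᵢ (exposed), n₀ᵢ = cᵢ+dᵢ (unexposed), nᵢ = n₁ᵢ+n₀ᵢ.
Stratum 1 (< 50 years): n₁ = 1337, n₀ = 2412, n = 3749; a·n₀/n = 1180·2412/3749 = 759.1784; c·n₁/n = 1228·1337/3749 = 437.9397
Stratum 2 (≥ 50 years): n₁ = 918, n₀ = 538, n = 1456; a·n₀/n = 396·538/1456 = 146.3242; c·n₁/n = 84·918/1456 = 52.9615
RR_MH = (759.1784 + 146.3242) / (437.9397 + 52.9615) = 905.5026 / 490.9013 = 1.84457

1.84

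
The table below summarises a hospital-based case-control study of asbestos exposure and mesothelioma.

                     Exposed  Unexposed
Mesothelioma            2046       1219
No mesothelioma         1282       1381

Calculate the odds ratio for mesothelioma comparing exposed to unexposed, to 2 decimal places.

1.81

Reading the table with exposure as columns: a = 2046 (Exposed, case), b = 1282 (Exposed, non-case), c = 1219 (Unexposed, case), d = 1381.
OR = (a·d)/(b·c) = (2046 × 1381) / (1282 × 1219) = 2825526 / 1562758 = 1.80804
The odds of mesothelioma are about 1.81 times as high in the exposed group.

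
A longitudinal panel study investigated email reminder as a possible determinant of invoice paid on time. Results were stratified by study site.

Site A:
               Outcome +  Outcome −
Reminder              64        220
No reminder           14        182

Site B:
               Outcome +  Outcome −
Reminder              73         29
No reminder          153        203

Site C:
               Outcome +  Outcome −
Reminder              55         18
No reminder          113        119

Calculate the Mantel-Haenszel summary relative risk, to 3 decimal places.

1.797

RR_MH = Σ(aᵢ·n₀ᵢ/nᵢ) / Σ(cᵢ·n₁ᵢ/nᵢ), with n₁ᵢ = aᵢ+bᵢ (exposed), n₀ᵢ = cᵢ+dᵢ (unexposed), nᵢ = n₁ᵢ+n₀ᵢ.
Stratum 1 (Site A): n₁ = 284, n₀ = 196, n = 480; a·n₀/n = 64·196/480 = 26.1333; c·n₁/n = 14·284/480 = 8.2833
Stratum 2 (Site B): n₁ = 102, n₀ = 356, n = 458; a·n₀/n = 73·356/458 = 56.7424; c·n₁/n = 153·102/458 = 34.0742
Stratum 3 (Site C): n₁ = 73, n₀ = 232, n = 305; a·n₀/n = 55·232/305 = 41.8361; c·n₁/n = 113·73/305 = 27.0459
RR_MH = (26.1333 + 56.7424 + 41.8361) / (8.2833 + 34.0742 + 27.0459) = 124.7118 / 69.4035 = 1.79691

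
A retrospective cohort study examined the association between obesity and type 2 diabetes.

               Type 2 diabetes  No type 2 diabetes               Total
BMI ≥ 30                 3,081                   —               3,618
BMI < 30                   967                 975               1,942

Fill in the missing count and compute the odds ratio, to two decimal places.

The missing cell is in the exposed row: 3618 − 3081 = 537.
So a = 3081, b = 537, c = 967, d = 975.
OR = (a·d)/(b·c) = (3081 × 975) / (537 × 967) = 3003975 / 519279 = 5.78490

5.78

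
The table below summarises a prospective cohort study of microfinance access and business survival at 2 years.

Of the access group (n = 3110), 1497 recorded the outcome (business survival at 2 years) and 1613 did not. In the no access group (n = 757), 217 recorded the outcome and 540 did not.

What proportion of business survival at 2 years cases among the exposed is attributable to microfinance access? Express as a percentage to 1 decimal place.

40.4

From the description: a = 1497, b = 1613, c = 217, d = 540.
Risk in exposed = 1497/3110 = 0.48135; risk in unexposed = 217/757 = 0.28666.
RR = 0.48135/0.28666 = 1.67918
AR% = (RR − 1)/RR × 100 = (1.67918 − 1)/1.67918 × 100 = 40.4472%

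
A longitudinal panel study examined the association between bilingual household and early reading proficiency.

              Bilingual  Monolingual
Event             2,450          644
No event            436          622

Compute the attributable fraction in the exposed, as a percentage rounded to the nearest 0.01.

40.08

Reading the table with exposure as columns: a = 2450 (Bilingual, case), b = 436 (Bilingual, non-case), c = 644 (Monolingual, case), d = 622.
Risk in exposed = 2450/2886 = 0.84893; risk in unexposed = 644/1266 = 0.50869.
RR = 0.84893/0.50869 = 1.66885
AR% = (RR − 1)/RR × 100 = (1.66885 − 1)/1.66885 × 100 = 40.0785%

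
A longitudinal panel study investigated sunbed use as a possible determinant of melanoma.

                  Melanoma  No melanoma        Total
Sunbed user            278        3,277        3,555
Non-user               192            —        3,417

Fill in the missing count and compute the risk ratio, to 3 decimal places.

1.392

The missing cell is in the unexposed row: 3417 − 192 = 3225.
So a = 278, b = 3277, c = 192, d = 3225.
RR = [a/(a+b)] / [c/(c+d)] = (278/3555) / (192/3417) = 0.07820/0.05619 = 1.39171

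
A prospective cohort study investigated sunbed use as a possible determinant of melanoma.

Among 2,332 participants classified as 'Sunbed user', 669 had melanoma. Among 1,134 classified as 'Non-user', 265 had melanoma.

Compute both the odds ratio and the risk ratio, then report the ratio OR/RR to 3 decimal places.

From the description: a = 669, b = 1663, c = 265, d = 869.
OR = (669·869)/(1663·265) = 581361/440695 = 1.31919
Risk in exposed = 669/2332 = 0.28688; risk in unexposed = 265/1134 = 0.23369; RR = 1.22762
OR/RR = 1.31919 / 1.22762 = 1.07459
The outcome is not rare, so the OR lies further from 1 than the RR.

1.075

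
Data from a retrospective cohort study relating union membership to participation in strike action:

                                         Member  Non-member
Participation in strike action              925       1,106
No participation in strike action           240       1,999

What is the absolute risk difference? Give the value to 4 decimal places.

0.4378

Reading the table with exposure as columns: a = 925 (Member, case), b = 240 (Member, non-case), c = 1106 (Non-member, case), d = 1999.
Risk in exposed = 925/1165 = 0.793991; risk in unexposed = 1106/3105 = 0.356200.
Risk difference = 0.793991 − 0.356200 = 0.437792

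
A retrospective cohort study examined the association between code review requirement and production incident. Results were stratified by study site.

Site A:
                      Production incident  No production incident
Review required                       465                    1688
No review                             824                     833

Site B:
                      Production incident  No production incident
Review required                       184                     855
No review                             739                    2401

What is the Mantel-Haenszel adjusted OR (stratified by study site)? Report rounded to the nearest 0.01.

OR_MH = Σ(aᵢdᵢ/nᵢ) / Σ(bᵢcᵢ/nᵢ), where nᵢ is the stratum total.
Stratum 1 (Site A): n = 3810; a·d/n = 465·833/3810 = 101.6654; b·c/n = 1688·824/3810 = 365.0688
Stratum 2 (Site B): n = 4179; a·d/n = 184·2401/4179 = 105.7152; b·c/n = 855·739/4179 = 151.1953
OR_MH = (101.6654 + 105.7152) / (365.0688 + 151.1953) = 207.3806 / 516.2640 = 0.40169

0.40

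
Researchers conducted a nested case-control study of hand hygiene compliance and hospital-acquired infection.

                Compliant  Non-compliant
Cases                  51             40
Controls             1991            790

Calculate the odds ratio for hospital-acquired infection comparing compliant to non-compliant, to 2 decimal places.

Reading the table with exposure as columns: a = 51 (Compliant, case), b = 1991 (Compliant, non-case), c = 40 (Non-compliant, case), d = 790.
OR = (a·d)/(b·c) = (51 × 790) / (1991 × 40) = 40290 / 79640 = 0.50590
Exposure is associated with lower odds of hospital-acquired infection (OR = 0.51 < 1).

0.51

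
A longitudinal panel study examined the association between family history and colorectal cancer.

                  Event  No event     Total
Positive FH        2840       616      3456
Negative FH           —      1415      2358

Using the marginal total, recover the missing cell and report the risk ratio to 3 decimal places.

The missing cell is in the unexposed row: 2358 − 1415 = 943.
So a = 2840, b = 616, c = 943, d = 1415.
RR = [a/(a+b)] / [c/(c+d)] = (2840/3456) / (943/2358) = 0.82176/0.39992 = 2.05483

2.055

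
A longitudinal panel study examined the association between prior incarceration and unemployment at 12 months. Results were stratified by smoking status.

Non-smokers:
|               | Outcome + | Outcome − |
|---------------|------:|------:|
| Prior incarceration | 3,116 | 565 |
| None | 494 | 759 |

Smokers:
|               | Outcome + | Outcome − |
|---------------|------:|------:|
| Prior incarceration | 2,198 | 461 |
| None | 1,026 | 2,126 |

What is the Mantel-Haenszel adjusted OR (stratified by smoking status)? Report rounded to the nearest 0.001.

OR_MH = Σ(aᵢdᵢ/nᵢ) / Σ(bᵢcᵢ/nᵢ), where nᵢ is the stratum total.
Stratum 1 (Non-smokers): n = 4934; a·d/n = 3116·759/4934 = 479.3360; b·c/n = 565·494/4934 = 56.5687
Stratum 2 (Smokers): n = 5811; a·d/n = 2198·2126/5811 = 804.1556; b·c/n = 461·1026/5811 = 81.3949
OR_MH = (479.3360 + 804.1556) / (56.5687 + 81.3949) = 1283.4916 / 137.9636 = 9.30311

9.303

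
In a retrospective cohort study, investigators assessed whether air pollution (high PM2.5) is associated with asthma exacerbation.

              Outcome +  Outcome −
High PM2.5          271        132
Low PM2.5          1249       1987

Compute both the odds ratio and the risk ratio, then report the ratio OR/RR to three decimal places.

Cells: a = 271, b = 132, c = 1249, d = 1987.
OR = (271·1987)/(132·1249) = 538477/164868 = 3.26611
Risk in exposed = 271/403 = 0.67246; risk in unexposed = 1249/3236 = 0.38597; RR = 1.74225
OR/RR = 3.26611 / 1.74225 = 1.87465
The outcome is not rare, so the OR lies further from 1 than the RR.

1.875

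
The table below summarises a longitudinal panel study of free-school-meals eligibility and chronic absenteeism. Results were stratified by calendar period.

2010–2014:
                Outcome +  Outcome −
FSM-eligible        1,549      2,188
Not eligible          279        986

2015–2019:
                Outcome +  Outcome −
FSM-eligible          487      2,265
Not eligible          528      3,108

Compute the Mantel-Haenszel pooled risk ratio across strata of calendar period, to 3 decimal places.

1.535

RR_MH = Σ(aᵢ·n₀ᵢ/nᵢ) / Σ(cᵢ·n₁ᵢ/nᵢ), with n₁ᵢ = aᵢ+bᵢ (exposed), n₀ᵢ = cᵢ+dᵢ (unexposed), nᵢ = n₁ᵢ+n₀ᵢ.
Stratum 1 (2010–2014): n₁ = 3737, n₀ = 1265, n = 5002; a·n₀/n = 1549·1265/5002 = 391.7403; c·n₁/n = 279·3737/5002 = 208.4412
Stratum 2 (2015–2019): n₁ = 2752, n₀ = 3636, n = 6388; a·n₀/n = 487·3636/6388 = 277.1966; c·n₁/n = 528·2752/6388 = 227.4665
RR_MH = (391.7403 + 277.1966) / (208.4412 + 227.4665) = 668.9369 / 435.9077 = 1.53458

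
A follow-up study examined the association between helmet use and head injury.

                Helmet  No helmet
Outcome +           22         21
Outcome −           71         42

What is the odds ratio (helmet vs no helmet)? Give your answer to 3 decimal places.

0.620

Reading the table with exposure as columns: a = 22 (Helmet, case), b = 71 (Helmet, non-case), c = 21 (No helmet, case), d = 42.
OR = (a·d)/(b·c) = (22 × 42) / (71 × 21) = 924 / 1491 = 0.61972
Exposure is associated with lower odds of head injury (OR = 0.62 < 1).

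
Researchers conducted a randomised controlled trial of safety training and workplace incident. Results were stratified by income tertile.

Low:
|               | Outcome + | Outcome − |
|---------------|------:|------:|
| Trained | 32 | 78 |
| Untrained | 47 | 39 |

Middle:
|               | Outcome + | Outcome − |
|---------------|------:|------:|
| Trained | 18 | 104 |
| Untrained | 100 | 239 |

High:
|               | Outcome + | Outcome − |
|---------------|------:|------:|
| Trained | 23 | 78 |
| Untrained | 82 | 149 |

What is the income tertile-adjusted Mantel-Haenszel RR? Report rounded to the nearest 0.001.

RR_MH = Σ(aᵢ·n₀ᵢ/nᵢ) / Σ(cᵢ·n₁ᵢ/nᵢ), with n₁ᵢ = aᵢ+bᵢ (exposed), n₀ᵢ = cᵢ+dᵢ (unexposed), nᵢ = n₁ᵢ+n₀ᵢ.
Stratum 1 (Low): n₁ = 110, n₀ = 86, n = 196; a·n₀/n = 32·86/196 = 14.0408; c·n₁/n = 47·110/196 = 26.3776
Stratum 2 (Middle): n₁ = 122, n₀ = 339, n = 461; a·n₀/n = 18·339/461 = 13.2364; c·n₁/n = 100·122/461 = 26.4642
Stratum 3 (High): n₁ = 101, n₀ = 231, n = 332; a·n₀/n = 23·231/332 = 16.0030; c·n₁/n = 82·101/332 = 24.9458
RR_MH = (14.0408 + 13.2364 + 16.0030) / (26.3776 + 26.4642 + 24.9458) = 43.2803 / 77.7875 = 0.55639

0.556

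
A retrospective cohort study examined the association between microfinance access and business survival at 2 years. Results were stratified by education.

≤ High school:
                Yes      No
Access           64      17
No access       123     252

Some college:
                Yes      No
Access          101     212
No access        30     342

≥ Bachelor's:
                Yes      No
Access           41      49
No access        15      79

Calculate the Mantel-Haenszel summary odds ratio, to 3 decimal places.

OR_MH = Σ(aᵢdᵢ/nᵢ) / Σ(bᵢcᵢ/nᵢ), where nᵢ is the stratum total.
Stratum 1 (≤ High school): n = 456; a·d/n = 64·252/456 = 35.3684; b·c/n = 17·123/456 = 4.5855
Stratum 2 (Some college): n = 685; a·d/n = 101·342/685 = 50.4263; b·c/n = 212·30/685 = 9.2847
Stratum 3 (≥ Bachelor's): n = 184; a·d/n = 41·79/184 = 17.6033; b·c/n = 49·15/184 = 3.9946
OR_MH = (35.3684 + 50.4263 + 17.6033) / (4.5855 + 9.2847 + 3.9946) = 103.3980 / 17.8648 = 5.78782

5.788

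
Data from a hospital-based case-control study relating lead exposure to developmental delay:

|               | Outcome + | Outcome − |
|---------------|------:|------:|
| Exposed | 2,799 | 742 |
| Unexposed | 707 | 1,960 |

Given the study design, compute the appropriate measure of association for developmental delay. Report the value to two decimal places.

Cells: a = 2799, b = 742, c = 707, d = 1960.
This is a hospital-based case-control study: participants were sampled on outcome status, so risks in the source population cannot be estimated directly — relative risk is not valid here. The odds ratio is the appropriate measure.
OR = (a·d)/(b·c) = (2799 × 1960) / (742 × 707) = 5486040 / 524594 = 10.45769

10.46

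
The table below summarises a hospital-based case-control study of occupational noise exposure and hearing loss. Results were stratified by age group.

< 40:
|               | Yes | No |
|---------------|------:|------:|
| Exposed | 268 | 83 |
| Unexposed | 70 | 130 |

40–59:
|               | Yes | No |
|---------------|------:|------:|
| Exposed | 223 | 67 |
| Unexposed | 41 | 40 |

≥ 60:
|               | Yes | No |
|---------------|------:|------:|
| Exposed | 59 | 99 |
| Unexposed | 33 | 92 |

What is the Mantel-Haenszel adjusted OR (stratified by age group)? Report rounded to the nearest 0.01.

3.61

OR_MH = Σ(aᵢdᵢ/nᵢ) / Σ(bᵢcᵢ/nᵢ), where nᵢ is the stratum total.
Stratum 1 (< 40): n = 551; a·d/n = 268·130/551 = 63.2305; b·c/n = 83·70/551 = 10.5445
Stratum 2 (40–59): n = 371; a·d/n = 223·40/371 = 24.0431; b·c/n = 67·41/371 = 7.4043
Stratum 3 (≥ 60): n = 283; a·d/n = 59·92/283 = 19.1802; b·c/n = 99·33/283 = 11.5442
OR_MH = (63.2305 + 24.0431 + 19.1802) / (10.5445 + 7.4043 + 11.5442) = 106.4538 / 29.4929 = 3.60947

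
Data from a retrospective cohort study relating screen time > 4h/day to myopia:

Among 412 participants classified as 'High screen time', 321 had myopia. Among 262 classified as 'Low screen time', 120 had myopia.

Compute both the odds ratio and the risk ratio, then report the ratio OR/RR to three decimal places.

From the description: a = 321, b = 91, c = 120, d = 142.
OR = (321·142)/(91·120) = 45582/10920 = 4.17418
Risk in exposed = 321/412 = 0.77913; risk in unexposed = 120/262 = 0.45802; RR = 1.70109
OR/RR = 4.17418 / 1.70109 = 2.45382
The outcome is not rare, so the OR lies further from 1 than the RR.

2.454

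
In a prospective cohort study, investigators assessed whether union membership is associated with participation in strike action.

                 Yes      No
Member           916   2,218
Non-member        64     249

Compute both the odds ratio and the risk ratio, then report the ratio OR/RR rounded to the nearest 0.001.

1.124

Cells: a = 916, b = 2218, c = 64, d = 249.
OR = (916·249)/(2218·64) = 228084/141952 = 1.60677
Risk in exposed = 916/3134 = 0.29228; risk in unexposed = 64/313 = 0.20447; RR = 1.42942
OR/RR = 1.60677 / 1.42942 = 1.12407
The outcome is not rare, so the OR lies further from 1 than the RR.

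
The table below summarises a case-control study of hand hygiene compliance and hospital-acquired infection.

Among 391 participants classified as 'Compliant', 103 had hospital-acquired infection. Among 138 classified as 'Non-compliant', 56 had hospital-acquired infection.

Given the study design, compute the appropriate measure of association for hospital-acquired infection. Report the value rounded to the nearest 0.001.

0.524

From the description: a = 103, b = 288, c = 56, d = 82.
This is a case-control study: participants were sampled on outcome status, so risks in the source population cannot be estimated directly — relative risk is not valid here. The odds ratio is the appropriate measure.
OR = (a·d)/(b·c) = (103 × 82) / (288 × 56) = 8446 / 16128 = 0.52369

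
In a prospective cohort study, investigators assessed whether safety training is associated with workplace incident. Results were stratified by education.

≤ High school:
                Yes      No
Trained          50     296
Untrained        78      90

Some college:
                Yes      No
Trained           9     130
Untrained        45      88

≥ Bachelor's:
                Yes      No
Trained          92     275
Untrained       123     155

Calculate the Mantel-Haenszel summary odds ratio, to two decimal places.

0.28

OR_MH = Σ(aᵢdᵢ/nᵢ) / Σ(bᵢcᵢ/nᵢ), where nᵢ is the stratum total.
Stratum 1 (≤ High school): n = 514; a·d/n = 50·90/514 = 8.7549; b·c/n = 296·78/514 = 44.9183
Stratum 2 (Some college): n = 272; a·d/n = 9·88/272 = 2.9118; b·c/n = 130·45/272 = 21.5074
Stratum 3 (≥ Bachelor's): n = 645; a·d/n = 92·155/645 = 22.1085; b·c/n = 275·123/645 = 52.4419
OR_MH = (8.7549 + 2.9118 + 22.1085) / (44.9183 + 21.5074 + 52.4419) = 33.7752 / 118.8675 = 0.28414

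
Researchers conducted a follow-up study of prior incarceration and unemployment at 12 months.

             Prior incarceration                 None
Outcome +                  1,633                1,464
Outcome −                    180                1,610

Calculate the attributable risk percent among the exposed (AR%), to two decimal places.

47.13

Reading the table with exposure as columns: a = 1633 (Prior incarceration, case), b = 180 (Prior incarceration, non-case), c = 1464 (None, case), d = 1610.
Risk in exposed = 1633/1813 = 0.90072; risk in unexposed = 1464/3074 = 0.47625.
RR = 0.90072/0.47625 = 1.89126
AR% = (RR − 1)/RR × 100 = (1.89126 − 1)/1.89126 × 100 = 47.1252%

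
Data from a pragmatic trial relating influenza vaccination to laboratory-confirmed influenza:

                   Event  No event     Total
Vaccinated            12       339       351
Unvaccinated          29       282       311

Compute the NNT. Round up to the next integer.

Risk in treated group = 12/351 = 0.03419; risk in control = 29/311 = 0.09325.
Absolute risk reduction = 0.09325 − 0.03419 = 0.05906
NNT = 1 / ARR = 1 / 0.05906 = 16.932 → round up → 17

17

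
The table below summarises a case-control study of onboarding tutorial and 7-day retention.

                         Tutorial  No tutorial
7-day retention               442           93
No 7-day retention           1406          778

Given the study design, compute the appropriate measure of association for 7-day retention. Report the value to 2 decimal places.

2.63

Reading the table with exposure as columns: a = 442 (Tutorial, case), b = 1406 (Tutorial, non-case), c = 93 (No tutorial, case), d = 778.
This is a case-control study: participants were sampled on outcome status, so risks in the source population cannot be estimated directly — relative risk is not valid here. The odds ratio is the appropriate measure.
OR = (a·d)/(b·c) = (442 × 778) / (1406 × 93) = 343876 / 130758 = 2.62987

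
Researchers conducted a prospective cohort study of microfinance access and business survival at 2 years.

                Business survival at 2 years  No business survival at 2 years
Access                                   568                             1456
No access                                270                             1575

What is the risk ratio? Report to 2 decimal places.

1.92

Cells: a = 568, b = 1456, c = 270, d = 1575.
Risk in exposed = 568/2024 = 0.28063; risk in unexposed = 270/1845 = 0.14634.
RR = 0.28063 / 0.14634 = 1.91765
The risk among the exposed is 1.92 times that among the unexposed.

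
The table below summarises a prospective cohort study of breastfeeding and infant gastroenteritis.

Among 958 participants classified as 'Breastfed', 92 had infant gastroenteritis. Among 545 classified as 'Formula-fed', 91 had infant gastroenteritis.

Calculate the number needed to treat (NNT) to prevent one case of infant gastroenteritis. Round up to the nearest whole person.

15

Risk in treated group = 92/958 = 0.09603; risk in control = 91/545 = 0.16697.
Absolute risk reduction = 0.16697 − 0.09603 = 0.07094
NNT = 1 / ARR = 1 / 0.07094 = 14.097 → round up → 15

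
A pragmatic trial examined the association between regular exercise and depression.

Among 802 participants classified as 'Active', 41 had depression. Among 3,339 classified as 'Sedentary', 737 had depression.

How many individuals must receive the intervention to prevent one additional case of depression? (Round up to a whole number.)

Risk in treated group = 41/802 = 0.05112; risk in control = 737/3339 = 0.22072.
Absolute risk reduction = 0.22072 − 0.05112 = 0.16960
NNT = 1 / ARR = 1 / 0.16960 = 5.896 → round up → 6

6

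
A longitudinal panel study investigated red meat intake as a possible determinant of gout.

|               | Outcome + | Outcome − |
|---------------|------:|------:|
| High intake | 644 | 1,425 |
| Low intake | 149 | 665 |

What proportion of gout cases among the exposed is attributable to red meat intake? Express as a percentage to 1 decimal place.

41.2

Cells: a = 644, b = 1425, c = 149, d = 665.
Risk in exposed = 644/2069 = 0.31126; risk in unexposed = 149/814 = 0.18305.
RR = 0.31126/0.18305 = 1.70045
AR% = (RR − 1)/RR × 100 = (1.70045 − 1)/1.70045 × 100 = 41.1920%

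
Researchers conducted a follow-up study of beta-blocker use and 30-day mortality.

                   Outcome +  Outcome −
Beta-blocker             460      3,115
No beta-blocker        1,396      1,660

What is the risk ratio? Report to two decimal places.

0.28

Cells: a = 460, b = 3115, c = 1396, d = 1660.
Risk in exposed = 460/3575 = 0.12867; risk in unexposed = 1396/3056 = 0.45681.
RR = 0.12867 / 0.45681 = 0.28168
The risk is 72% lower among the exposed than among the unexposed.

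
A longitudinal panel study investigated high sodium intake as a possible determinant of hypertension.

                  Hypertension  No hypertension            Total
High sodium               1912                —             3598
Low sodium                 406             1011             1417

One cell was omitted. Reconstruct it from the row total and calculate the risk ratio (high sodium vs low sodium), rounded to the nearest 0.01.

The missing cell is in the exposed row: 3598 − 1912 = 1686.
So a = 1912, b = 1686, c = 406, d = 1011.
RR = [a/(a+b)] / [c/(c+d)] = (1912/3598) / (406/1417) = 0.53141/0.28652 = 1.85469

1.85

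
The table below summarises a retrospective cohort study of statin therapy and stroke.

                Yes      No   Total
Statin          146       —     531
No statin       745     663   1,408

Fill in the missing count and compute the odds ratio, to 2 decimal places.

The missing cell is in the exposed row: 531 − 146 = 385.
So a = 146, b = 385, c = 745, d = 663.
OR = (a·d)/(b·c) = (146 × 663) / (385 × 745) = 96798 / 286825 = 0.33748

0.34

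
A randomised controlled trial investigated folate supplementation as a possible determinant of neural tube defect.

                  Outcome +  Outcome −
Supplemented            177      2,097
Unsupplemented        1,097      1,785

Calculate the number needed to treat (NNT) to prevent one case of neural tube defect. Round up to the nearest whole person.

4

Risk in treated group = 177/2274 = 0.07784; risk in control = 1097/2882 = 0.38064.
Absolute risk reduction = 0.38064 − 0.07784 = 0.30280
NNT = 1 / ARR = 1 / 0.30280 = 3.302 → round up → 4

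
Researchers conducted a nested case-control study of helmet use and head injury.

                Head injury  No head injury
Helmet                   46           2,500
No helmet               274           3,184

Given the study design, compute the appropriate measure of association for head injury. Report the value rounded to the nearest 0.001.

Cells: a = 46, b = 2500, c = 274, d = 3184.
This is a nested case-control study: participants were sampled on outcome status, so risks in the source population cannot be estimated directly — relative risk is not valid here. The odds ratio is the appropriate measure.
OR = (a·d)/(b·c) = (46 × 3184) / (2500 × 274) = 146464 / 685000 = 0.21382

0.214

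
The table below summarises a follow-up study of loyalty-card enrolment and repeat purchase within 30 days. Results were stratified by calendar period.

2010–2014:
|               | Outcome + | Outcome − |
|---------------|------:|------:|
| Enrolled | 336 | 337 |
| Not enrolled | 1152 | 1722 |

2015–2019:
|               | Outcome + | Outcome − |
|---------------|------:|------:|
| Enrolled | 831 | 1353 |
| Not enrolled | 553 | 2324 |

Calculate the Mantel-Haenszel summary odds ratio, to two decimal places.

2.12

OR_MH = Σ(aᵢdᵢ/nᵢ) / Σ(bᵢcᵢ/nᵢ), where nᵢ is the stratum total.
Stratum 1 (2010–2014): n = 3547; a·d/n = 336·1722/3547 = 163.1215; b·c/n = 337·1152/3547 = 109.4514
Stratum 2 (2015–2019): n = 5061; a·d/n = 831·2324/5061 = 381.5934; b·c/n = 1353·553/5061 = 147.8382
OR_MH = (163.1215 + 381.5934) / (109.4514 + 147.8382) = 544.7149 / 257.2895 = 2.11713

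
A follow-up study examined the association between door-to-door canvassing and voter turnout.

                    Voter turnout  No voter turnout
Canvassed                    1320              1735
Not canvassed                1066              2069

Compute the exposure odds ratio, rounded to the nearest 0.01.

1.48

Cells: a = 1320, b = 1735, c = 1066, d = 2069.
OR = (a·d)/(b·c) = (1320 × 2069) / (1735 × 1066) = 2731080 / 1849510 = 1.47665
The odds of voter turnout are about 1.48 times as high in the canvassed group.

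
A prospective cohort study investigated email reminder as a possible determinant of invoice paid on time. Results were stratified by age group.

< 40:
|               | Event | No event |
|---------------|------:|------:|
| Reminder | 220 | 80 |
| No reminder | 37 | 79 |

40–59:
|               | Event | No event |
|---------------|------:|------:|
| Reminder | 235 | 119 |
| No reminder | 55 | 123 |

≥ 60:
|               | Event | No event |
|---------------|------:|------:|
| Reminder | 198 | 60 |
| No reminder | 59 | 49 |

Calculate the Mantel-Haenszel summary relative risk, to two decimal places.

1.89

RR_MH = Σ(aᵢ·n₀ᵢ/nᵢ) / Σ(cᵢ·n₁ᵢ/nᵢ), with n₁ᵢ = aᵢ+bᵢ (exposed), n₀ᵢ = cᵢ+dᵢ (unexposed), nᵢ = n₁ᵢ+n₀ᵢ.
Stratum 1 (< 40): n₁ = 300, n₀ = 116, n = 416; a·n₀/n = 220·116/416 = 61.3462; c·n₁/n = 37·300/416 = 26.6827
Stratum 2 (40–59): n₁ = 354, n₀ = 178, n = 532; a·n₀/n = 235·178/532 = 78.6278; c·n₁/n = 55·354/532 = 36.5977
Stratum 3 (≥ 60): n₁ = 258, n₀ = 108, n = 366; a·n₀/n = 198·108/366 = 58.4262; c·n₁/n = 59·258/366 = 41.5902
RR_MH = (61.3462 + 78.6278 + 58.4262) / (26.6827 + 36.5977 + 41.5902) = 198.4002 / 104.8706 = 1.89186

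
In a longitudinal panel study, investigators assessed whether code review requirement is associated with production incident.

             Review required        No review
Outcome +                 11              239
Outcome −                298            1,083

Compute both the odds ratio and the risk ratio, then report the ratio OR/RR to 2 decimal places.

Reading the table with exposure as columns: a = 11 (Review required, case), b = 298 (Review required, non-case), c = 239 (No review, case), d = 1083.
OR = (11·1083)/(298·239) = 11913/71222 = 0.16727
Risk in exposed = 11/309 = 0.03560; risk in unexposed = 239/1322 = 0.18079; RR = 0.19691
OR/RR = 0.16727 / 0.19691 = 0.84945
The outcome is not rare, so the OR lies further from 1 than the RR.

0.85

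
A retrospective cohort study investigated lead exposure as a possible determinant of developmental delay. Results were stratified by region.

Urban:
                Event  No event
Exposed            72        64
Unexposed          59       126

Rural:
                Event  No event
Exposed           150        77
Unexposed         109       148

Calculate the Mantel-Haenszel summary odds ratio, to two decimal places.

2.55

OR_MH = Σ(aᵢdᵢ/nᵢ) / Σ(bᵢcᵢ/nᵢ), where nᵢ is the stratum total.
Stratum 1 (Urban): n = 321; a·d/n = 72·126/321 = 28.2617; b·c/n = 64·59/321 = 11.7632
Stratum 2 (Rural): n = 484; a·d/n = 150·148/484 = 45.8678; b·c/n = 77·109/484 = 17.3409
OR_MH = (28.2617 + 45.8678) / (11.7632 + 17.3409) = 74.1295 / 29.1041 = 2.54704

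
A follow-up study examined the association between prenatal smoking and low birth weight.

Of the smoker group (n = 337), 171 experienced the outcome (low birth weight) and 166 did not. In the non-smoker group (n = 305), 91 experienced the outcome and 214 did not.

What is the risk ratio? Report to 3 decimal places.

1.701

From the description: a = 171, b = 166, c = 91, d = 214.
Risk in exposed = 171/337 = 0.50742; risk in unexposed = 91/305 = 0.29836.
RR = 0.50742 / 0.29836 = 1.70069
The risk among the exposed is 1.70 times that among the unexposed.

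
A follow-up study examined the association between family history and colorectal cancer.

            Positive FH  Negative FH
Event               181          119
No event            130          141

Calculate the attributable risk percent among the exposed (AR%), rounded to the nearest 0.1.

Reading the table with exposure as columns: a = 181 (Positive FH, case), b = 130 (Positive FH, non-case), c = 119 (Negative FH, case), d = 141.
Risk in exposed = 181/311 = 0.58199; risk in unexposed = 119/260 = 0.45769.
RR = 0.58199/0.45769 = 1.27158
AR% = (RR − 1)/RR × 100 = (1.27158 − 1)/1.27158 × 100 = 21.3578%

21.4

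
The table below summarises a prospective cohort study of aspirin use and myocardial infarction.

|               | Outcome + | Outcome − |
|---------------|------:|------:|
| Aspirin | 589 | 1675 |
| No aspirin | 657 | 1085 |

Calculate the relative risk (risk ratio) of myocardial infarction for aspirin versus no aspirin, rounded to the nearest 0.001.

0.690

Cells: a = 589, b = 1675, c = 657, d = 1085.
Risk in exposed = 589/2264 = 0.26016; risk in unexposed = 657/1742 = 0.37715.
RR = 0.26016 / 0.37715 = 0.68980
The risk is 31% lower among the exposed than among the unexposed.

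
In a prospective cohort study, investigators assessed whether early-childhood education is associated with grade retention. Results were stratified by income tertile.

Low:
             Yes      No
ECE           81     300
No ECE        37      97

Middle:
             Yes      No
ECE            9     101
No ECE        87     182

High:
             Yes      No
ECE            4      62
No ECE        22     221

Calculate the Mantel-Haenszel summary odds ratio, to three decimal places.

OR_MH = Σ(aᵢdᵢ/nᵢ) / Σ(bᵢcᵢ/nᵢ), where nᵢ is the stratum total.
Stratum 1 (Low): n = 515; a·d/n = 81·97/515 = 15.2563; b·c/n = 300·37/515 = 21.5534
Stratum 2 (Middle): n = 379; a·d/n = 9·182/379 = 4.3219; b·c/n = 101·87/379 = 23.1847
Stratum 3 (High): n = 309; a·d/n = 4·221/309 = 2.8608; b·c/n = 62·22/309 = 4.4142
OR_MH = (15.2563 + 4.3219 + 2.8608) / (21.5534 + 23.1847 + 4.4142) = 22.4391 / 49.1523 = 0.45652

0.457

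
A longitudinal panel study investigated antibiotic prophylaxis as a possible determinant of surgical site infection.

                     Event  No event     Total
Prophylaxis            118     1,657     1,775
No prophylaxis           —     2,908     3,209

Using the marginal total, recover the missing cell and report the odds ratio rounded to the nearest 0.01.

The missing cell is in the unexposed row: 3209 − 2908 = 301.
So a = 118, b = 1657, c = 301, d = 2908.
OR = (a·d)/(b·c) = (118 × 2908) / (1657 × 301) = 343144 / 498757 = 0.68800

0.69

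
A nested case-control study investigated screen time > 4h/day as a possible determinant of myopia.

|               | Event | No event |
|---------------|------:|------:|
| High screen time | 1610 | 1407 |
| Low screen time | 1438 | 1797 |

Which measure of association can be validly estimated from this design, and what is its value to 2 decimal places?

1.43

Cells: a = 1610, b = 1407, c = 1438, d = 1797.
This is a nested case-control study: participants were sampled on outcome status, so risks in the source population cannot be estimated directly — relative risk is not valid here. The odds ratio is the appropriate measure.
OR = (a·d)/(b·c) = (1610 × 1797) / (1407 × 1438) = 2893170 / 2023266 = 1.42995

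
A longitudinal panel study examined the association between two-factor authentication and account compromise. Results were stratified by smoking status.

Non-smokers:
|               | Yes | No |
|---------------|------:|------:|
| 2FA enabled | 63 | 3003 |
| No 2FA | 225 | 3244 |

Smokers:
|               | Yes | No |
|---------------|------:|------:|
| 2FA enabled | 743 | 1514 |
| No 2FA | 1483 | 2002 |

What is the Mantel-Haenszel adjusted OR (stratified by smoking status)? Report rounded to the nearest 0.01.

OR_MH = Σ(aᵢdᵢ/nᵢ) / Σ(bᵢcᵢ/nᵢ), where nᵢ is the stratum total.
Stratum 1 (Non-smokers): n = 6535; a·d/n = 63·3244/6535 = 31.2735; b·c/n = 3003·225/6535 = 103.3933
Stratum 2 (Smokers): n = 5742; a·d/n = 743·2002/5742 = 259.0536; b·c/n = 1514·1483/5742 = 391.0244
OR_MH = (31.2735 + 259.0536) / (103.3933 + 391.0244) = 290.3271 / 494.4176 = 0.58721

0.59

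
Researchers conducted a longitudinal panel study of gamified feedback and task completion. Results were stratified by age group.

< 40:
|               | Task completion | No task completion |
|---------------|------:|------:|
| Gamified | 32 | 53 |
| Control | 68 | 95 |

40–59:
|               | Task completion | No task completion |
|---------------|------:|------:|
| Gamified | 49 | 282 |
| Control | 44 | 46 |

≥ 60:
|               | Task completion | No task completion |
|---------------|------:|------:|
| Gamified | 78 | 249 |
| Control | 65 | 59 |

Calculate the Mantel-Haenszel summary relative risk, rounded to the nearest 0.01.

0.50

RR_MH = Σ(aᵢ·n₀ᵢ/nᵢ) / Σ(cᵢ·n₁ᵢ/nᵢ), with n₁ᵢ = aᵢ+bᵢ (exposed), n₀ᵢ = cᵢ+dᵢ (unexposed), nᵢ = n₁ᵢ+n₀ᵢ.
Stratum 1 (< 40): n₁ = 85, n₀ = 163, n = 248; a·n₀/n = 32·163/248 = 21.0323; c·n₁/n = 68·85/248 = 23.3065
Stratum 2 (40–59): n₁ = 331, n₀ = 90, n = 421; a·n₀/n = 49·90/421 = 10.4751; c·n₁/n = 44·331/421 = 34.5938
Stratum 3 (≥ 60): n₁ = 327, n₀ = 124, n = 451; a·n₀/n = 78·124/451 = 21.4457; c·n₁/n = 65·327/451 = 47.1286
RR_MH = (21.0323 + 10.4751 + 21.4457) / (23.3065 + 34.5938 + 47.1286) = 52.9530 / 105.0289 = 0.50418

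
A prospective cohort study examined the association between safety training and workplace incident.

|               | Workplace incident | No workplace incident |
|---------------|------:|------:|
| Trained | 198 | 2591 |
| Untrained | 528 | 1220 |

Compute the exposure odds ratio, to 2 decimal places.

0.18

Cells: a = 198, b = 2591, c = 528, d = 1220.
OR = (a·d)/(b·c) = (198 × 1220) / (2591 × 528) = 241560 / 1368048 = 0.17657
Exposure is associated with lower odds of workplace incident (OR = 0.18 < 1).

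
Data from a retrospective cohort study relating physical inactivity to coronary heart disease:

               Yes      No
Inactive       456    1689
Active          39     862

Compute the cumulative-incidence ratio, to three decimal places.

Cells: a = 456, b = 1689, c = 39, d = 862.
Risk in exposed = 456/2145 = 0.21259; risk in unexposed = 39/901 = 0.04329.
RR = 0.21259 / 0.04329 = 4.91131
The risk among the exposed is 4.91 times that among the unexposed.

4.911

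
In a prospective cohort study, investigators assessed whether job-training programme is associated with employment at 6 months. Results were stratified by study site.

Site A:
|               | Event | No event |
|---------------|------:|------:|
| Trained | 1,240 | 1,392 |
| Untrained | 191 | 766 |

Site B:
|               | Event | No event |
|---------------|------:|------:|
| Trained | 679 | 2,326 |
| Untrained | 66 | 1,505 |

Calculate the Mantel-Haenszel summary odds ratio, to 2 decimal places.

OR_MH = Σ(aᵢdᵢ/nᵢ) / Σ(bᵢcᵢ/nᵢ), where nᵢ is the stratum total.
Stratum 1 (Site A): n = 3589; a·d/n = 1240·766/3589 = 264.6531; b·c/n = 1392·191/3589 = 74.0797
Stratum 2 (Site B): n = 4576; a·d/n = 679·1505/4576 = 223.3162; b·c/n = 2326·66/4576 = 33.5481
OR_MH = (264.6531 + 223.3162) / (74.0797 + 33.5481) = 487.9693 / 107.6278 = 4.53386

4.53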